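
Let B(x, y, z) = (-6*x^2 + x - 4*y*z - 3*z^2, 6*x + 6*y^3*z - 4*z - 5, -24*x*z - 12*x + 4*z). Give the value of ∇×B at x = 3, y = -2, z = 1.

(52, 38, 10)

(∇×B)₁ = ∂B₃/∂y − ∂B₂/∂z = -6*y^3 + 4
(∇×B)₂ = ∂B₁/∂z − ∂B₃/∂x = -4*y + 18*z + 12
(∇×B)₃ = ∂B₂/∂x − ∂B₁/∂y = 4*z + 6
∇×B = (-6*y^3 + 4, -4*y + 18*z + 12, 4*z + 6)
At (3, -2, 1): (52, 38, 10).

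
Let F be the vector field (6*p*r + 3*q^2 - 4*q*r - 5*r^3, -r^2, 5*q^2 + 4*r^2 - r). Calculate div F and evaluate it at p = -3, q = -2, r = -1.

∂F₁/∂p = 6*r
∂F₂/∂q = 0
∂F₃/∂r = 8*r - 1
∇·F = 14*r - 1
At (-3, -2, -1): -15.

-15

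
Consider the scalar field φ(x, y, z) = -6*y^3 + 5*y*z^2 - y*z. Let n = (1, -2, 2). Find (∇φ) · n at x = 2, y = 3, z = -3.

42

∂φ/∂x = 0
∂φ/∂y = -18*y^2 + 5*z^2 - z
∂φ/∂z = 10*y*z - y
∇φ at (2, 3, -3) = (0, -114, -93)
∇φ · n = (0)(1) + (-114)(-2) + (-93)(2) = 42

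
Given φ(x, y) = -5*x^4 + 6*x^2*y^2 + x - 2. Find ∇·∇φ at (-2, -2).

-144

∂²φ/∂x² = 12*(-5*x^2 + y^2)
∂²φ/∂y² = 12*x^2
∇²φ = -48*x^2 + 12*y^2
At (-2, -2): -144.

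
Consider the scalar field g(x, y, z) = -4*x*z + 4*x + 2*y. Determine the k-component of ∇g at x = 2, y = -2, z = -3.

-8

(∇g)_3 = ∂g/∂z = -4*x
At (2, -2, -3): -8.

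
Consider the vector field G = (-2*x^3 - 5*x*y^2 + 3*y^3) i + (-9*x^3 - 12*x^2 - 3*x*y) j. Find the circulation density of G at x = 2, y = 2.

∂G₂/∂x = -27*x^2 - 24*x - 3*y
∂G₁/∂y = -10*x*y + 9*y^2
Scalar curl = -27*x^2 + 10*x*y - 24*x - 9*y^2 - 3*y
At (2, 2): -158.

-158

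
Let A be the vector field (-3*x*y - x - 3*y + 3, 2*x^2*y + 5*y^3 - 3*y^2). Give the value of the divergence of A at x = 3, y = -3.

∂A₁/∂x = -3*y - 1
∂A₂/∂y = 2*x^2 + 15*y^2 - 6*y
∇·A = 2*x^2 + 15*y^2 - 9*y - 1
At (3, -3): 179.

179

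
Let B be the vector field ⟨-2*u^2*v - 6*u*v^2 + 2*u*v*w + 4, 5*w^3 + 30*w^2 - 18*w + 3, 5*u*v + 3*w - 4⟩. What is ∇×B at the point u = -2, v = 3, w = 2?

(-172, -27, -56)

(∇×B)₁ = ∂B₃/∂v − ∂B₂/∂w = 5*u - 15*w^2 - 60*w + 18
(∇×B)₂ = ∂B₁/∂w − ∂B₃/∂u = 2*u*v - 5*v
(∇×B)₃ = ∂B₂/∂u − ∂B₁/∂v = 2*u^2 + 12*u*v - 2*u*w
∇×B = (5*u - 15*w^2 - 60*w + 18, 2*u*v - 5*v, 2*u^2 + 12*u*v - 2*u*w)
At (-2, 3, 2): (-172, -27, -56).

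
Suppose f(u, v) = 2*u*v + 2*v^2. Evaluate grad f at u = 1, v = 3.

(6, 14)

∂f/∂u = 2*v
∂f/∂v = 2*u + 4*v
∇f = (2*v, 2*u + 4*v)
At (1, 3): (6, 14).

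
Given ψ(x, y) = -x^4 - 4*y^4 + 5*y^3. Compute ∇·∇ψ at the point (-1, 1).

∂²ψ/∂x² = -12*x^2
∂²ψ/∂y² = 6*y*(-8*y + 5)
∇²ψ = -12*x^2 - 48*y^2 + 30*y
At (-1, 1): -30.

-30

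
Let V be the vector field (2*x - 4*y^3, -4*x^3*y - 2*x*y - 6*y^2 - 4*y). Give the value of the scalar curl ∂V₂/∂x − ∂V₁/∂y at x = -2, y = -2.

∂V₂/∂x = -12*x^2*y - 2*y
∂V₁/∂y = -12*y^2
Scalar curl = -12*x^2*y + 12*y^2 - 2*y
At (-2, -2): 148.

148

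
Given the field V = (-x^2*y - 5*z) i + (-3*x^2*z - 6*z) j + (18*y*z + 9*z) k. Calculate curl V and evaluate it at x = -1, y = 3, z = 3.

(63, -5, 19)

(∇×V)₁ = ∂V₃/∂y − ∂V₂/∂z = 3*x^2 + 18*z + 6
(∇×V)₂ = ∂V₁/∂z − ∂V₃/∂x = -5
(∇×V)₃ = ∂V₂/∂x − ∂V₁/∂y = x^2 - 6*x*z
∇×V = (3*x^2 + 18*z + 6, -5, x^2 - 6*x*z)
At (-1, 3, 3): (63, -5, 19).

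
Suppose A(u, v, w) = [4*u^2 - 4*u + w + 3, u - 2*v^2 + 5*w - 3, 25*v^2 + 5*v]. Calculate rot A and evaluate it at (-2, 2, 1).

(100, 1, 1)

(∇×A)₁ = ∂A₃/∂v − ∂A₂/∂w = 50*v
(∇×A)₂ = ∂A₁/∂w − ∂A₃/∂u = 1
(∇×A)₃ = ∂A₂/∂u − ∂A₁/∂v = 1
∇×A = (50*v, 1, 1)
At (-2, 2, 1): (100, 1, 1).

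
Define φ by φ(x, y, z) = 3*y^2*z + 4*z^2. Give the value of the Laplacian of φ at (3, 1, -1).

2

∂²φ/∂x² = 0
∂²φ/∂y² = 6*z
∂²φ/∂z² = 8
∇²φ = 6*z + 8
At (3, 1, -1): 2.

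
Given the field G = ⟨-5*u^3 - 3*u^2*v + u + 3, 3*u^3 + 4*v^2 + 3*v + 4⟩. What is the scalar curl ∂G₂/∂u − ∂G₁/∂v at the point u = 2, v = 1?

48

∂G₂/∂u = 9*u^2
∂G₁/∂v = -3*u^2
Scalar curl = 12*u^2
At (2, 1): 48.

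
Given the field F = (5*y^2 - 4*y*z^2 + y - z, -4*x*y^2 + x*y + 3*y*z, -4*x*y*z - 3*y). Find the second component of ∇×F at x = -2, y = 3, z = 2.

(∇×F)_2 = ∂F₁/∂z − ∂F₃/∂x
= -8*y*z - 1 − (-4*y*z)
= -4*y*z - 1
At (-2, 3, 2): -25.

-25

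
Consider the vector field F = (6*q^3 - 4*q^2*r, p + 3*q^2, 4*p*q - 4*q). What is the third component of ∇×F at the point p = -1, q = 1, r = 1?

(∇×F)_3 = ∂F₂/∂p − ∂F₁/∂q
= 1 − (18*q^2 - 8*q*r)
= -18*q^2 + 8*q*r + 1
At (-1, 1, 1): -9.

-9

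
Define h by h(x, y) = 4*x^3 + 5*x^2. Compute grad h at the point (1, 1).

∂h/∂x = 12*x^2 + 10*x
∂h/∂y = 0
∇h = (12*x^2 + 10*x, 0)
At (1, 1): (22, 0).

(22, 0)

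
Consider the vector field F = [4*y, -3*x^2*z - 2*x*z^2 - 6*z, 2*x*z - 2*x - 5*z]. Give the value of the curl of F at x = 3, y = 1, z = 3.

(69, -4, -76)

(∇×F)₁ = ∂F₃/∂y − ∂F₂/∂z = 3*x^2 + 4*x*z + 6
(∇×F)₂ = ∂F₁/∂z − ∂F₃/∂x = -2*z + 2
(∇×F)₃ = ∂F₂/∂x − ∂F₁/∂y = -6*x*z - 2*z^2 - 4
∇×F = (3*x^2 + 4*x*z + 6, -2*z + 2, -6*x*z - 2*z^2 - 4)
At (3, 1, 3): (69, -4, -76).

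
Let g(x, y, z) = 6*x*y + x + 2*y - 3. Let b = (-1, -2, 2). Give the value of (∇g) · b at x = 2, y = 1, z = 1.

∂g/∂x = 6*y + 1
∂g/∂y = 6*x + 2
∂g/∂z = 0
∇g at (2, 1, 1) = (7, 14, 0)
∇g · b = (7)(-1) + (14)(-2) + (0)(2) = -35

-35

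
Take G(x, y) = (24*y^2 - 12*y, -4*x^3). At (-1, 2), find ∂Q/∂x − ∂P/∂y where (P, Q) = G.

∂G₂/∂x = -12*x^2
∂G₁/∂y = 48*y - 12
Scalar curl = -12*x^2 - 48*y + 12
At (-1, 2): -96.

-96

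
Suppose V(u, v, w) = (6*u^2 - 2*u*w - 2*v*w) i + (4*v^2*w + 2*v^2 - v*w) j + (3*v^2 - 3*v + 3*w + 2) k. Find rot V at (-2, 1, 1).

(0, 2, 2)

(∇×V)₁ = ∂V₃/∂v − ∂V₂/∂w = -4*v^2 + 7*v - 3
(∇×V)₂ = ∂V₁/∂w − ∂V₃/∂u = -2*u - 2*v
(∇×V)₃ = ∂V₂/∂u − ∂V₁/∂v = 2*w
∇×V = (-4*v^2 + 7*v - 3, -2*u - 2*v, 2*w)
At (-2, 1, 1): (0, 2, 2).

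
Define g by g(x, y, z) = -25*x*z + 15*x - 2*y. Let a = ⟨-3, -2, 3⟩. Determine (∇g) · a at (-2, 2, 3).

∂g/∂x = -25*z + 15
∂g/∂y = -2
∂g/∂z = -25*x
∇g at (-2, 2, 3) = (-60, -2, 50)
∇g · a = (-60)(-3) + (-2)(-2) + (50)(3) = 334

334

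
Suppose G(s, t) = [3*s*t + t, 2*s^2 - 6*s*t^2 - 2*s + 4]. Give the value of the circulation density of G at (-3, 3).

∂G₂/∂s = 4*s - 6*t^2 - 2
∂G₁/∂t = 3*s + 1
Scalar curl = s - 6*t^2 - 3
At (-3, 3): -60.

-60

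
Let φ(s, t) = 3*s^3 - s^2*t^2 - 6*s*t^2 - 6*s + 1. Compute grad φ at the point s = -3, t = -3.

∂φ/∂s = 9*s^2 - 2*s*t^2 - 6*t^2 - 6
∂φ/∂t = -2*s^2*t - 12*s*t
∇φ = (9*s^2 - 2*s*t^2 - 6*t^2 - 6, -2*s^2*t - 12*s*t)
At (-3, -3): (75, -54).

(75, -54)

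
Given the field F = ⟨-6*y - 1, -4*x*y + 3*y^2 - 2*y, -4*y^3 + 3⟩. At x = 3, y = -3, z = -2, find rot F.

(∇×F)₁ = ∂F₃/∂y − ∂F₂/∂z = -12*y^2
(∇×F)₂ = ∂F₁/∂z − ∂F₃/∂x = 0
(∇×F)₃ = ∂F₂/∂x − ∂F₁/∂y = -4*y + 6
∇×F = (-12*y^2, 0, -4*y + 6)
At (3, -3, -2): (-108, 0, 18).

(-108, 0, 18)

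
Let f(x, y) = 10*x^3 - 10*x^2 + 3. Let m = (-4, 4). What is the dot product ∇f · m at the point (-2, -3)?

∂f/∂x = 30*x^2 - 20*x
∂f/∂y = 0
∇f at (-2, -3) = (160, 0)
∇f · m = (160)(-4) + (0)(4) = -640

-640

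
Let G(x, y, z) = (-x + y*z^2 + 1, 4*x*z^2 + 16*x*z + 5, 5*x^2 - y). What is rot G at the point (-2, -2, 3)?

(79, 8, 75)

(∇×G)₁ = ∂G₃/∂y − ∂G₂/∂z = -8*x*z - 16*x - 1
(∇×G)₂ = ∂G₁/∂z − ∂G₃/∂x = -10*x + 2*y*z
(∇×G)₃ = ∂G₂/∂x − ∂G₁/∂y = 3*z^2 + 16*z
∇×G = (-8*x*z - 16*x - 1, -10*x + 2*y*z, 3*z^2 + 16*z)
At (-2, -2, 3): (79, 8, 75).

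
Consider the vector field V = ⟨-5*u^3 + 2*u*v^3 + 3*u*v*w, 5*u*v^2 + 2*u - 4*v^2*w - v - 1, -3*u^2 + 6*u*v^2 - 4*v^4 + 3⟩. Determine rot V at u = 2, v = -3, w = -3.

(∇×V)₁ = ∂V₃/∂v − ∂V₂/∂w = 12*u*v - 16*v^3 + 4*v^2
(∇×V)₂ = ∂V₁/∂w − ∂V₃/∂u = 3*u*v + 6*u - 6*v^2
(∇×V)₃ = ∂V₂/∂u − ∂V₁/∂v = -6*u*v^2 - 3*u*w + 5*v^2 + 2
∇×V = (12*u*v - 16*v^3 + 4*v^2, 3*u*v + 6*u - 6*v^2, -6*u*v^2 - 3*u*w + 5*v^2 + 2)
At (2, -3, -3): (396, -60, -43).

(396, -60, -43)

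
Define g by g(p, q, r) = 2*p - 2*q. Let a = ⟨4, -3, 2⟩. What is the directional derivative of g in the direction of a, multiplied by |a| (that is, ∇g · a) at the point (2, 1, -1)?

14

∂g/∂p = 2
∂g/∂q = -2
∂g/∂r = 0
∇g at (2, 1, -1) = (2, -2, 0)
∇g · a = (2)(4) + (-2)(-3) + (0)(2) = 14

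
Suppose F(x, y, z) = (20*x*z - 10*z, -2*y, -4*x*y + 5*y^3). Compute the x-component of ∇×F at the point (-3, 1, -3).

27

(∇×F)_1 = ∂F₃/∂y − ∂F₂/∂z
= -4*x + 15*y^2 − (0)
= -4*x + 15*y^2
At (-3, 1, -3): 27.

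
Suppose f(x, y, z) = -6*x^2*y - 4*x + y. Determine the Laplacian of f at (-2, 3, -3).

-36

∂²f/∂x² = -12*y
∂²f/∂y² = 0
∂²f/∂z² = 0
∇²f = -12*y
At (-2, 3, -3): -36.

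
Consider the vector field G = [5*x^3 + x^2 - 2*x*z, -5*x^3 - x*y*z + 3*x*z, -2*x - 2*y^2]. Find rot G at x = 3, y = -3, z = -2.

(∇×G)₁ = ∂G₃/∂y − ∂G₂/∂z = x*y - 3*x - 4*y
(∇×G)₂ = ∂G₁/∂z − ∂G₃/∂x = -2*x + 2
(∇×G)₃ = ∂G₂/∂x − ∂G₁/∂y = -15*x^2 - y*z + 3*z
∇×G = (x*y - 3*x - 4*y, -2*x + 2, -15*x^2 - y*z + 3*z)
At (3, -3, -2): (-6, -4, -147).

(-6, -4, -147)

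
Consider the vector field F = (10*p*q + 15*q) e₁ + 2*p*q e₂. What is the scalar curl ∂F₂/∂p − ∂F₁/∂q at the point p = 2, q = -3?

-41

∂F₂/∂p = 2*q
∂F₁/∂q = 10*p + 15
Scalar curl = -10*p + 2*q - 15
At (2, -3): -41.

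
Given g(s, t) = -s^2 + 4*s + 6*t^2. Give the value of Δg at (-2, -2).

∂²g/∂s² = -2
∂²g/∂t² = 12
∇²g = 10
At (-2, -2): 10.

10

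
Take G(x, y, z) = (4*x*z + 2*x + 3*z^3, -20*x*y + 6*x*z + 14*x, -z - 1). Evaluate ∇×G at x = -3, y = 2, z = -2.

(18, 24, -38)

(∇×G)₁ = ∂G₃/∂y − ∂G₂/∂z = -6*x
(∇×G)₂ = ∂G₁/∂z − ∂G₃/∂x = 4*x + 9*z^2
(∇×G)₃ = ∂G₂/∂x − ∂G₁/∂y = -20*y + 6*z + 14
∇×G = (-6*x, 4*x + 9*z^2, -20*y + 6*z + 14)
At (-3, 2, -2): (18, 24, -38).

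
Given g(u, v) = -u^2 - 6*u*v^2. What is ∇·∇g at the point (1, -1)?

-14

∂²g/∂u² = -2
∂²g/∂v² = -12*u
∇²g = -12*u - 2
At (1, -1): -14.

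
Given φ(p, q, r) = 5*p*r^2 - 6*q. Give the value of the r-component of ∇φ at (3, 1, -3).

(∇φ)_3 = ∂φ/∂r = 10*p*r
At (3, 1, -3): -90.

-90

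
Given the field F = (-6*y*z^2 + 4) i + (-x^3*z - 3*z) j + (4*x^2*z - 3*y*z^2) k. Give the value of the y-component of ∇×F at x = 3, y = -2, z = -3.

(∇×F)_2 = ∂F₁/∂z − ∂F₃/∂x
= -12*y*z − (8*x*z)
= -8*x*z - 12*y*z
At (3, -2, -3): 0.

0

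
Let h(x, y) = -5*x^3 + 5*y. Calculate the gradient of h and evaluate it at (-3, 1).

∂h/∂x = -15*x^2
∂h/∂y = 5
∇h = (-15*x^2, 5)
At (-3, 1): (-135, 5).

(-135, 5)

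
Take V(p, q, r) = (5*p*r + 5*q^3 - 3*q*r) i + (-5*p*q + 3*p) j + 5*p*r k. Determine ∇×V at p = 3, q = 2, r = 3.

(0, -6, -58)

(∇×V)₁ = ∂V₃/∂q − ∂V₂/∂r = 0
(∇×V)₂ = ∂V₁/∂r − ∂V₃/∂p = 5*p - 3*q - 5*r
(∇×V)₃ = ∂V₂/∂p − ∂V₁/∂q = -15*q^2 - 5*q + 3*r + 3
∇×V = (0, 5*p - 3*q - 5*r, -15*q^2 - 5*q + 3*r + 3)
At (3, 2, 3): (0, -6, -58).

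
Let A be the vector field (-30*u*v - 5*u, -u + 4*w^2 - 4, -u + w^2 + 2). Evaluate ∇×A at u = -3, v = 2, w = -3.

(∇×A)₁ = ∂A₃/∂v − ∂A₂/∂w = -8*w
(∇×A)₂ = ∂A₁/∂w − ∂A₃/∂u = 1
(∇×A)₃ = ∂A₂/∂u − ∂A₁/∂v = 30*u - 1
∇×A = (-8*w, 1, 30*u - 1)
At (-3, 2, -3): (24, 1, -91).

(24, 1, -91)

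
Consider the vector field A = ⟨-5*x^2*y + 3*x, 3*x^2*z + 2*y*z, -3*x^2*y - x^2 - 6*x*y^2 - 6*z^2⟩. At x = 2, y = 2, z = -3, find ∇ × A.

(-76, 52, -16)

(∇×A)₁ = ∂A₃/∂y − ∂A₂/∂z = -6*x^2 - 12*x*y - 2*y
(∇×A)₂ = ∂A₁/∂z − ∂A₃/∂x = 6*x*y + 2*x + 6*y^2
(∇×A)₃ = ∂A₂/∂x − ∂A₁/∂y = 5*x^2 + 6*x*z
∇×A = (-6*x^2 - 12*x*y - 2*y, 6*x*y + 2*x + 6*y^2, 5*x^2 + 6*x*z)
At (2, 2, -3): (-76, 52, -16).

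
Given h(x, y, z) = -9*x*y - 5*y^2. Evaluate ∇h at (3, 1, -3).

∂h/∂x = -9*y
∂h/∂y = -9*x - 10*y
∂h/∂z = 0
∇h = (-9*y, -9*x - 10*y, 0)
At (3, 1, -3): (-9, -37, 0).

(-9, -37, 0)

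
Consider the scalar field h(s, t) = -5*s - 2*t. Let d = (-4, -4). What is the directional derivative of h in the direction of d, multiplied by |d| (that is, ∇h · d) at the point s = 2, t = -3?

28

∂h/∂s = -5
∂h/∂t = -2
∇h at (2, -3) = (-5, -2)
∇h · d = (-5)(-4) + (-2)(-4) = 28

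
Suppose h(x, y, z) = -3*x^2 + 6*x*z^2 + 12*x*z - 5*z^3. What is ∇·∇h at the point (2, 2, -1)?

∂²h/∂x² = -6
∂²h/∂y² = 0
∂²h/∂z² = 6*(2*x - 5*z)
∇²h = 12*x - 30*z - 6
At (2, 2, -1): 48.

48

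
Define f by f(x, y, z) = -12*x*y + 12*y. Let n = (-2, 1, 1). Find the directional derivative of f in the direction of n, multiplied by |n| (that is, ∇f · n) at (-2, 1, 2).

60

∂f/∂x = -12*y
∂f/∂y = -12*x + 12
∂f/∂z = 0
∇f at (-2, 1, 2) = (-12, 36, 0)
∇f · n = (-12)(-2) + (36)(1) + (0)(1) = 60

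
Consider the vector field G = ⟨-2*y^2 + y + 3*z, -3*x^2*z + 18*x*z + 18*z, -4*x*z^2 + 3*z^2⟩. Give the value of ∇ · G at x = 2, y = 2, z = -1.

∂G₁/∂x = 0
∂G₂/∂y = 0
∂G₃/∂z = -8*x*z + 6*z
∇·G = -8*x*z + 6*z
At (2, 2, -1): 10.

10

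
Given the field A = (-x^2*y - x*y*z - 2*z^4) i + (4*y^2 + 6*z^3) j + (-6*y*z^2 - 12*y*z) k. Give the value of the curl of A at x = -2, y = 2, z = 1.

(∇×A)₁ = ∂A₃/∂y − ∂A₂/∂z = -24*z^2 - 12*z
(∇×A)₂ = ∂A₁/∂z − ∂A₃/∂x = -x*y - 8*z^3
(∇×A)₃ = ∂A₂/∂x − ∂A₁/∂y = x^2 + x*z
∇×A = (-24*z^2 - 12*z, -x*y - 8*z^3, x^2 + x*z)
At (-2, 2, 1): (-36, -4, 2).

(-36, -4, 2)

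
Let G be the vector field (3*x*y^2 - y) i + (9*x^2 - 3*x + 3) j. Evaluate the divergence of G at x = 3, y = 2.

∂G₁/∂x = 3*y^2
∂G₂/∂y = 0
∇·G = 3*y^2
At (3, 2): 12.

12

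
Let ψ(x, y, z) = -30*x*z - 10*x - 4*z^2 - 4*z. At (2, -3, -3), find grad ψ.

∂ψ/∂x = -30*z - 10
∂ψ/∂y = 0
∂ψ/∂z = -30*x - 8*z - 4
∇ψ = (-30*z - 10, 0, -30*x - 8*z - 4)
At (2, -3, -3): (80, 0, -40).

(80, 0, -40)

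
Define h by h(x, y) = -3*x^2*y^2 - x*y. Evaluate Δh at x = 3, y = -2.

∂²h/∂x² = -6*y^2
∂²h/∂y² = -6*x^2
∇²h = -6*x^2 - 6*y^2
At (3, -2): -78.

-78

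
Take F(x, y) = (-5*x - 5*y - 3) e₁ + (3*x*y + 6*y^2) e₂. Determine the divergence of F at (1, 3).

∂F₁/∂x = -5
∂F₂/∂y = 3*x + 12*y
∇·F = 3*x + 12*y - 5
At (1, 3): 34.

34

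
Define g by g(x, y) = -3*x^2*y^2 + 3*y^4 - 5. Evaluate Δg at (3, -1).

∂²g/∂x² = -6*y^2
∂²g/∂y² = 6*(-x^2 + 6*y^2)
∇²g = -6*x^2 + 30*y^2
At (3, -1): -24.

-24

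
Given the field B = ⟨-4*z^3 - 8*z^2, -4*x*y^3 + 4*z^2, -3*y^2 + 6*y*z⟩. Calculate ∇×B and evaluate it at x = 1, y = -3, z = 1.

(∇×B)₁ = ∂B₃/∂y − ∂B₂/∂z = -6*y - 2*z
(∇×B)₂ = ∂B₁/∂z − ∂B₃/∂x = -12*z^2 - 16*z
(∇×B)₃ = ∂B₂/∂x − ∂B₁/∂y = -4*y^3
∇×B = (-6*y - 2*z, -12*z^2 - 16*z, -4*y^3)
At (1, -3, 1): (16, -28, 108).

(16, -28, 108)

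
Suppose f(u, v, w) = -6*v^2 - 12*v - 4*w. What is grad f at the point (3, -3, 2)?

∂f/∂u = 0
∂f/∂v = -12*v - 12
∂f/∂w = -4
∇f = (0, -12*v - 12, -4)
At (3, -3, 2): (0, 24, -4).

(0, 24, -4)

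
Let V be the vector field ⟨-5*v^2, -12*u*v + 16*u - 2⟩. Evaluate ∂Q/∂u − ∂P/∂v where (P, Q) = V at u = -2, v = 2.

12

∂V₂/∂u = -12*v + 16
∂V₁/∂v = -10*v
Scalar curl = -2*v + 16
At (-2, 2): 12.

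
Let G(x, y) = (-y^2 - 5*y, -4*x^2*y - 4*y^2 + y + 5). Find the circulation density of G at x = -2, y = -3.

∂G₂/∂x = -8*x*y
∂G₁/∂y = -2*y - 5
Scalar curl = -8*x*y + 2*y + 5
At (-2, -3): -49.

-49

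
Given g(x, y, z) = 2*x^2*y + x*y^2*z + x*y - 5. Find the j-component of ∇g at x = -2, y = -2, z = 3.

(∇g)_2 = ∂g/∂y = 2*x^2 + 2*x*y*z + x
At (-2, -2, 3): 30.

30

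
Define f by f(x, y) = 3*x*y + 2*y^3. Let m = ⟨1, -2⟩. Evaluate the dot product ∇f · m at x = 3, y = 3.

∂f/∂x = 3*y
∂f/∂y = 3*x + 6*y^2
∇f at (3, 3) = (9, 63)
∇f · m = (9)(1) + (63)(-2) = -117

-117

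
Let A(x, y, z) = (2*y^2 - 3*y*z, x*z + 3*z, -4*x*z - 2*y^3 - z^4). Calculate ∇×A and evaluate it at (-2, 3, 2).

(∇×A)₁ = ∂A₃/∂y − ∂A₂/∂z = -x - 6*y^2 - 3
(∇×A)₂ = ∂A₁/∂z − ∂A₃/∂x = -3*y + 4*z
(∇×A)₃ = ∂A₂/∂x − ∂A₁/∂y = -4*y + 4*z
∇×A = (-x - 6*y^2 - 3, -3*y + 4*z, -4*y + 4*z)
At (-2, 3, 2): (-55, -1, -4).

(-55, -1, -4)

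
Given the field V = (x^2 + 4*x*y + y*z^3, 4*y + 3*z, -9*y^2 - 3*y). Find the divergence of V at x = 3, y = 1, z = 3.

∂V₁/∂x = 2*x + 4*y
∂V₂/∂y = 4
∂V₃/∂z = 0
∇·V = 2*x + 4*y + 4
At (3, 1, 3): 14.

14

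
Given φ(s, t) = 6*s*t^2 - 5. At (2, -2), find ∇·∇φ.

∂²φ/∂s² = 0
∂²φ/∂t² = 12*s
∇²φ = 12*s
At (2, -2): 24.

24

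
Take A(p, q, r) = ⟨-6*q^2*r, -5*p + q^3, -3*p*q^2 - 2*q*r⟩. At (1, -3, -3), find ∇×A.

(24, -27, 103)

(∇×A)₁ = ∂A₃/∂q − ∂A₂/∂r = -6*p*q - 2*r
(∇×A)₂ = ∂A₁/∂r − ∂A₃/∂p = -3*q^2
(∇×A)₃ = ∂A₂/∂p − ∂A₁/∂q = 12*q*r - 5
∇×A = (-6*p*q - 2*r, -3*q^2, 12*q*r - 5)
At (1, -3, -3): (24, -27, 103).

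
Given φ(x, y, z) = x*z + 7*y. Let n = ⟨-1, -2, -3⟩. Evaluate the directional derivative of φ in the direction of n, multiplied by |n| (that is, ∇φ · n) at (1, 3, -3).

∂φ/∂x = z
∂φ/∂y = 7
∂φ/∂z = x
∇φ at (1, 3, -3) = (-3, 7, 1)
∇φ · n = (-3)(-1) + (7)(-2) + (1)(-3) = -14

-14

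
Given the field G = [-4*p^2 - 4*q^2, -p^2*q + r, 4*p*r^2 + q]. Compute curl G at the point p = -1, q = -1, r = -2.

(0, -16, -10)

(∇×G)₁ = ∂G₃/∂q − ∂G₂/∂r = 0
(∇×G)₂ = ∂G₁/∂r − ∂G₃/∂p = -4*r^2
(∇×G)₃ = ∂G₂/∂p − ∂G₁/∂q = -2*p*q + 8*q
∇×G = (0, -4*r^2, -2*p*q + 8*q)
At (-1, -1, -2): (0, -16, -10).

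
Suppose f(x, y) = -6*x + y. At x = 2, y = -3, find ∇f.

(-6, 1)

∂f/∂x = -6
∂f/∂y = 1
∇f = (-6, 1)
At (2, -3): (-6, 1).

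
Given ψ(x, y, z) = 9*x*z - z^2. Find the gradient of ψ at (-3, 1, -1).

∂ψ/∂x = 9*z
∂ψ/∂y = 0
∂ψ/∂z = 9*x - 2*z
∇ψ = (9*z, 0, 9*x - 2*z)
At (-3, 1, -1): (-9, 0, -25).

(-9, 0, -25)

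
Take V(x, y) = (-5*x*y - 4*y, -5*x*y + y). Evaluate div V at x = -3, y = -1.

∂V₁/∂x = -5*y
∂V₂/∂y = -5*x + 1
∇·V = -5*x - 5*y + 1
At (-3, -1): 21.

21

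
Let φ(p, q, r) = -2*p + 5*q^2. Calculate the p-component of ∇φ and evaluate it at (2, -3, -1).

-2

(∇φ)_1 = ∂φ/∂p = -2
At (2, -3, -1): -2.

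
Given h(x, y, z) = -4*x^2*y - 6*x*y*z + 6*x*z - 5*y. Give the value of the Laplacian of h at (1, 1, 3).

-8

∂²h/∂x² = -8*y
∂²h/∂y² = 0
∂²h/∂z² = 0
∇²h = -8*y
At (1, 1, 3): -8.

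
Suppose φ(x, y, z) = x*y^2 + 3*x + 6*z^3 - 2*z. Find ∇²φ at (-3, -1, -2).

-78

∂²φ/∂x² = 0
∂²φ/∂y² = 2*x
∂²φ/∂z² = 36*z
∇²φ = 2*x + 36*z
At (-3, -1, -2): -78.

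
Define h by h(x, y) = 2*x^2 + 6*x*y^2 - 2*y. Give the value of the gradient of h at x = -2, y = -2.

(16, 46)

∂h/∂x = 4*x + 6*y^2
∂h/∂y = 12*x*y - 2
∇h = (4*x + 6*y^2, 12*x*y - 2)
At (-2, -2): (16, 46).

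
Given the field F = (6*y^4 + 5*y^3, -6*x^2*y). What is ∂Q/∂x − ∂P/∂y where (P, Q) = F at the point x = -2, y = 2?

∂F₂/∂x = -12*x*y
∂F₁/∂y = 24*y^3 + 15*y^2
Scalar curl = -12*x*y - 24*y^3 - 15*y^2
At (-2, 2): -204.

-204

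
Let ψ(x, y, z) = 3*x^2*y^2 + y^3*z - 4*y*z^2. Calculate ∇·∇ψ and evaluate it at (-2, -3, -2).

∂²ψ/∂x² = 6*y^2
∂²ψ/∂y² = 6*(x^2 + y*z)
∂²ψ/∂z² = -8*y
∇²ψ = 6*x^2 + 6*y^2 + 6*y*z - 8*y
At (-2, -3, -2): 138.

138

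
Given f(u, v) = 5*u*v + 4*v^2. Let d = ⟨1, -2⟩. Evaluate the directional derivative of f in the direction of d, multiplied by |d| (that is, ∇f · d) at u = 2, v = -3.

13

∂f/∂u = 5*v
∂f/∂v = 5*u + 8*v
∇f at (2, -3) = (-15, -14)
∇f · d = (-15)(1) + (-14)(-2) = 13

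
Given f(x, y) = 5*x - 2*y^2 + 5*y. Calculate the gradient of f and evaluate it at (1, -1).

∂f/∂x = 5
∂f/∂y = -4*y + 5
∇f = (5, -4*y + 5)
At (1, -1): (5, 9).

(5, 9)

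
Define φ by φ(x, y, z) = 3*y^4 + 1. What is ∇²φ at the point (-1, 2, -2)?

∂²φ/∂x² = 0
∂²φ/∂y² = 36*y^2
∂²φ/∂z² = 0
∇²φ = 36*y^2
At (-1, 2, -2): 144.

144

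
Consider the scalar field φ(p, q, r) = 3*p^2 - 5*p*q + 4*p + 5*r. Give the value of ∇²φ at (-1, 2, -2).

6

∂²φ/∂p² = 6
∂²φ/∂q² = 0
∂²φ/∂r² = 0
∇²φ = 6
At (-1, 2, -2): 6.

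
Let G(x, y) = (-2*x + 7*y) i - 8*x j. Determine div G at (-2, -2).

∂G₁/∂x = -2
∂G₂/∂y = 0
∇·G = -2
At (-2, -2): -2.

-2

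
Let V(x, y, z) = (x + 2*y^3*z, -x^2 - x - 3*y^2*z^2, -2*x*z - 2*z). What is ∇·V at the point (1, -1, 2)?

∂V₁/∂x = 1
∂V₂/∂y = -6*y*z^2
∂V₃/∂z = -2*x - 2
∇·V = -2*x - 6*y*z^2 - 1
At (1, -1, 2): 21.

21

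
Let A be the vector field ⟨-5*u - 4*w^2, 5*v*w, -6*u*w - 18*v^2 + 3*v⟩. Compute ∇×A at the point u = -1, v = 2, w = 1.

(-79, -2, 0)

(∇×A)₁ = ∂A₃/∂v − ∂A₂/∂w = -41*v + 3
(∇×A)₂ = ∂A₁/∂w − ∂A₃/∂u = -2*w
(∇×A)₃ = ∂A₂/∂u − ∂A₁/∂v = 0
∇×A = (-41*v + 3, -2*w, 0)
At (-1, 2, 1): (-79, -2, 0).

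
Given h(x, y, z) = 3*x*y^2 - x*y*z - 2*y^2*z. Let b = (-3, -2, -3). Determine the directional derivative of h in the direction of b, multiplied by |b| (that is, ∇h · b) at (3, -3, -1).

81

∂h/∂x = 3*y^2 - y*z
∂h/∂y = 6*x*y - x*z - 4*y*z
∂h/∂z = -x*y - 2*y^2
∇h at (3, -3, -1) = (24, -63, -9)
∇h · b = (24)(-3) + (-63)(-2) + (-9)(-3) = 81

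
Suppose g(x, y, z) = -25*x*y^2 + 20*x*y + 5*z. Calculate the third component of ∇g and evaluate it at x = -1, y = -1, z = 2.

(∇g)_3 = ∂g/∂z = 5
At (-1, -1, 2): 5.

5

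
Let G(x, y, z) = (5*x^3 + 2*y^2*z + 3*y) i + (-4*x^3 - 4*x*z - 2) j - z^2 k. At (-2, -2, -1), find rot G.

(∇×G)₁ = ∂G₃/∂y − ∂G₂/∂z = 4*x
(∇×G)₂ = ∂G₁/∂z − ∂G₃/∂x = 2*y^2
(∇×G)₃ = ∂G₂/∂x − ∂G₁/∂y = -12*x^2 - 4*y*z - 4*z - 3
∇×G = (4*x, 2*y^2, -12*x^2 - 4*y*z - 4*z - 3)
At (-2, -2, -1): (-8, 8, -55).

(-8, 8, -55)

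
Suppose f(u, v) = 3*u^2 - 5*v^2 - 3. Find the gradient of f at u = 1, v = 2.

∂f/∂u = 6*u
∂f/∂v = -10*v
∇f = (6*u, -10*v)
At (1, 2): (6, -20).

(6, -20)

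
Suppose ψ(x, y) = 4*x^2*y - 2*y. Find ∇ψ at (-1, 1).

∂ψ/∂x = 8*x*y
∂ψ/∂y = 4*x^2 - 2
∇ψ = (8*x*y, 4*x^2 - 2)
At (-1, 1): (-8, 2).

(-8, 2)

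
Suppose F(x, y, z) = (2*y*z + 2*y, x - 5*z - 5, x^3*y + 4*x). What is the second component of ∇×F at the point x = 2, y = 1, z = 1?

-14

(∇×F)_2 = ∂F₁/∂z − ∂F₃/∂x
= 2*y − (3*x^2*y + 4)
= -3*x^2*y + 2*y - 4
At (2, 1, 1): -14.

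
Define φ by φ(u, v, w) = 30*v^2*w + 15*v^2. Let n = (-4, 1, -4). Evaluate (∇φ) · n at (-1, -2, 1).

∂φ/∂u = 0
∂φ/∂v = 60*v*w + 30*v
∂φ/∂w = 30*v^2
∇φ at (-1, -2, 1) = (0, -180, 120)
∇φ · n = (0)(-4) + (-180)(1) + (120)(-4) = -660

-660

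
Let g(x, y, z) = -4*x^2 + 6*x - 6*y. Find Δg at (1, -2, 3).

-8

∂²g/∂x² = -8
∂²g/∂y² = 0
∂²g/∂z² = 0
∇²g = -8
At (1, -2, 3): -8.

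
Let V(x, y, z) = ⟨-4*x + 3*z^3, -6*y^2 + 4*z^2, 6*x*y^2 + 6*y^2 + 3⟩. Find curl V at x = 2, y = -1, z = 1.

(∇×V)₁ = ∂V₃/∂y − ∂V₂/∂z = 12*x*y + 12*y - 8*z
(∇×V)₂ = ∂V₁/∂z − ∂V₃/∂x = -6*y^2 + 9*z^2
(∇×V)₃ = ∂V₂/∂x − ∂V₁/∂y = 0
∇×V = (12*x*y + 12*y - 8*z, -6*y^2 + 9*z^2, 0)
At (2, -1, 1): (-44, 3, 0).

(-44, 3, 0)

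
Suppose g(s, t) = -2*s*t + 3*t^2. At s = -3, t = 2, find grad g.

(-4, 18)

∂g/∂s = -2*t
∂g/∂t = -2*s + 6*t
∇g = (-2*t, -2*s + 6*t)
At (-3, 2): (-4, 18).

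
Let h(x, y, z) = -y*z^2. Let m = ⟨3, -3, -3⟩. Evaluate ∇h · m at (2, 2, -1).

∂h/∂x = 0
∂h/∂y = -z^2
∂h/∂z = -2*y*z
∇h at (2, 2, -1) = (0, -1, 4)
∇h · m = (0)(3) + (-1)(-3) + (4)(-3) = -9

-9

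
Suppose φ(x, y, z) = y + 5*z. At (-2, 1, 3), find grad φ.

(0, 1, 5)

∂φ/∂x = 0
∂φ/∂y = 1
∂φ/∂z = 5
∇φ = (0, 1, 5)
At (-2, 1, 3): (0, 1, 5).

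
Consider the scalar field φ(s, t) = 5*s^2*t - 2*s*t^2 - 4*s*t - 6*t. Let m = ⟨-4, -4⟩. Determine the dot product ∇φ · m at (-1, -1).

∂φ/∂s = 10*s*t - 2*t^2 - 4*t
∂φ/∂t = 5*s^2 - 4*s*t - 4*s - 6
∇φ at (-1, -1) = (12, -1)
∇φ · m = (12)(-4) + (-1)(-4) = -44

-44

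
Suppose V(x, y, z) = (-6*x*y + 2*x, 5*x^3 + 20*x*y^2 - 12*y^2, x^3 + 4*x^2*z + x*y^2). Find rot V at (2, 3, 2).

(∇×V)₁ = ∂V₃/∂y − ∂V₂/∂z = 2*x*y
(∇×V)₂ = ∂V₁/∂z − ∂V₃/∂x = -3*x^2 - 8*x*z - y^2
(∇×V)₃ = ∂V₂/∂x − ∂V₁/∂y = 15*x^2 + 6*x + 20*y^2
∇×V = (2*x*y, -3*x^2 - 8*x*z - y^2, 15*x^2 + 6*x + 20*y^2)
At (2, 3, 2): (12, -53, 252).

(12, -53, 252)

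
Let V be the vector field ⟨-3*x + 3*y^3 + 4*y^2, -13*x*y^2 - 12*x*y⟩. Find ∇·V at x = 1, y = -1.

∂V₁/∂x = -3
∂V₂/∂y = -26*x*y - 12*x
∇·V = -26*x*y - 12*x - 3
At (1, -1): 11.

11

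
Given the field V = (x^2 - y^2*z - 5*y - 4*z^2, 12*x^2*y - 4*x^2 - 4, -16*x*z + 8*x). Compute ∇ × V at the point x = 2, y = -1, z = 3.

(0, 15, -65)

(∇×V)₁ = ∂V₃/∂y − ∂V₂/∂z = 0
(∇×V)₂ = ∂V₁/∂z − ∂V₃/∂x = -y^2 + 8*z - 8
(∇×V)₃ = ∂V₂/∂x − ∂V₁/∂y = 24*x*y - 8*x + 2*y*z + 5
∇×V = (0, -y^2 + 8*z - 8, 24*x*y - 8*x + 2*y*z + 5)
At (2, -1, 3): (0, 15, -65).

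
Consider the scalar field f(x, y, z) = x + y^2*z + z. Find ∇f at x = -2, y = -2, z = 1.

∂f/∂x = 1
∂f/∂y = 2*y*z
∂f/∂z = y^2 + 1
∇f = (1, 2*y*z, y^2 + 1)
At (-2, -2, 1): (1, -4, 5).

(1, -4, 5)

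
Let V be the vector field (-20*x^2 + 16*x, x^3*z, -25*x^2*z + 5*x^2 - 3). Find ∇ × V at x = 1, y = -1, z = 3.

(-1, 140, 9)

(∇×V)₁ = ∂V₃/∂y − ∂V₂/∂z = -x^3
(∇×V)₂ = ∂V₁/∂z − ∂V₃/∂x = 50*x*z - 10*x
(∇×V)₃ = ∂V₂/∂x − ∂V₁/∂y = 3*x^2*z
∇×V = (-x^3, 50*x*z - 10*x, 3*x^2*z)
At (1, -1, 3): (-1, 140, 9).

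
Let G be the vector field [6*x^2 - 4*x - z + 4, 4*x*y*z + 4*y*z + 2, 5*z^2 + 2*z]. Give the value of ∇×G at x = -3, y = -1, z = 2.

(∇×G)₁ = ∂G₃/∂y − ∂G₂/∂z = -4*x*y - 4*y
(∇×G)₂ = ∂G₁/∂z − ∂G₃/∂x = -1
(∇×G)₃ = ∂G₂/∂x − ∂G₁/∂y = 4*y*z
∇×G = (-4*x*y - 4*y, -1, 4*y*z)
At (-3, -1, 2): (-8, -1, -8).

(-8, -1, -8)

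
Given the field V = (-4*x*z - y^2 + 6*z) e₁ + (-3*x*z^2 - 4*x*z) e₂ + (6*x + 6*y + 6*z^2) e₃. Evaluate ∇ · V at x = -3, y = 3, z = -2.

-16

∂V₁/∂x = -4*z
∂V₂/∂y = 0
∂V₃/∂z = 12*z
∇·V = 8*z
At (-3, 3, -2): -16.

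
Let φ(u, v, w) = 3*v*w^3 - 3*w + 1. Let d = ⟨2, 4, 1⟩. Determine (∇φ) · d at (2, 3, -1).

12

∂φ/∂u = 0
∂φ/∂v = 3*w^3
∂φ/∂w = 9*v*w^2 - 3
∇φ at (2, 3, -1) = (0, -3, 24)
∇φ · d = (0)(2) + (-3)(4) + (24)(1) = 12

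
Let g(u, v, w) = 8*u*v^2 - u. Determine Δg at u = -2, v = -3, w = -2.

∂²g/∂u² = 0
∂²g/∂v² = 16*u
∂²g/∂w² = 0
∇²g = 16*u
At (-2, -3, -2): -32.

-32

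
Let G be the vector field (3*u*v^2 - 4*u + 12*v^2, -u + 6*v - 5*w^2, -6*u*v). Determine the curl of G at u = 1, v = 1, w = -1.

(-16, 6, -31)

(∇×G)₁ = ∂G₃/∂v − ∂G₂/∂w = -6*u + 10*w
(∇×G)₂ = ∂G₁/∂w − ∂G₃/∂u = 6*v
(∇×G)₃ = ∂G₂/∂u − ∂G₁/∂v = -6*u*v - 24*v - 1
∇×G = (-6*u + 10*w, 6*v, -6*u*v - 24*v - 1)
At (1, 1, -1): (-16, 6, -31).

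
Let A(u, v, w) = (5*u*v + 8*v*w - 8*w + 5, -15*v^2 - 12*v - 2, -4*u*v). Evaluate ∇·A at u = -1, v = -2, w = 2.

38

∂A₁/∂u = 5*v
∂A₂/∂v = -30*v - 12
∂A₃/∂w = 0
∇·A = -25*v - 12
At (-1, -2, 2): 38.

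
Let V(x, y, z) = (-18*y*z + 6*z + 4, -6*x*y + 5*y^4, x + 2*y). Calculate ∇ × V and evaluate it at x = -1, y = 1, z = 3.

(2, -13, 48)

(∇×V)₁ = ∂V₃/∂y − ∂V₂/∂z = 2
(∇×V)₂ = ∂V₁/∂z − ∂V₃/∂x = -18*y + 5
(∇×V)₃ = ∂V₂/∂x − ∂V₁/∂y = -6*y + 18*z
∇×V = (2, -18*y + 5, -6*y + 18*z)
At (-1, 1, 3): (2, -13, 48).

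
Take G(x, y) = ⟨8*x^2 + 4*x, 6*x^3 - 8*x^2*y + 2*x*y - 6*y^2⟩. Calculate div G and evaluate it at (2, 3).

-28

∂G₁/∂x = 16*x + 4
∂G₂/∂y = -8*x^2 + 2*x - 12*y
∇·G = -8*x^2 + 18*x - 12*y + 4
At (2, 3): -28.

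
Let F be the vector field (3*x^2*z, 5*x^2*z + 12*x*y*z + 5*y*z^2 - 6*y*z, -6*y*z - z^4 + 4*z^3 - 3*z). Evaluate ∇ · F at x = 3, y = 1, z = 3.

180

∂F₁/∂x = 6*x*z
∂F₂/∂y = 12*x*z + 5*z^2 - 6*z
∂F₃/∂z = -6*y - 4*z^3 + 12*z^2 - 3
∇·F = 18*x*z - 6*y - 4*z^3 + 17*z^2 - 6*z - 3
At (3, 1, 3): 180.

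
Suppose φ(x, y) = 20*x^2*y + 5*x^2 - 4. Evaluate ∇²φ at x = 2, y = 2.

∂²φ/∂x² = 10*(4*y + 1)
∂²φ/∂y² = 0
∇²φ = 40*y + 10
At (2, 2): 90.

90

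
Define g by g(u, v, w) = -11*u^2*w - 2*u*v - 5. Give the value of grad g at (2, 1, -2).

∂g/∂u = -22*u*w - 2*v
∂g/∂v = -2*u
∂g/∂w = -11*u^2
∇g = (-22*u*w - 2*v, -2*u, -11*u^2)
At (2, 1, -2): (86, -4, -44).

(86, -4, -44)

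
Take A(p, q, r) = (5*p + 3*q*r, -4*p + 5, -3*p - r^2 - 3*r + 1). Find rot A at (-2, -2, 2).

(∇×A)₁ = ∂A₃/∂q − ∂A₂/∂r = 0
(∇×A)₂ = ∂A₁/∂r − ∂A₃/∂p = 3*q + 3
(∇×A)₃ = ∂A₂/∂p − ∂A₁/∂q = -3*r - 4
∇×A = (0, 3*q + 3, -3*r - 4)
At (-2, -2, 2): (0, -3, -10).

(0, -3, -10)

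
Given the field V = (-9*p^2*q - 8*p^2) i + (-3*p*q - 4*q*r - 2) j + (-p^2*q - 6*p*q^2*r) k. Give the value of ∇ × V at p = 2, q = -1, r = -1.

(∇×V)₁ = ∂V₃/∂q − ∂V₂/∂r = -p^2 - 12*p*q*r + 4*q
(∇×V)₂ = ∂V₁/∂r − ∂V₃/∂p = 2*p*q + 6*q^2*r
(∇×V)₃ = ∂V₂/∂p − ∂V₁/∂q = 9*p^2 - 3*q
∇×V = (-p^2 - 12*p*q*r + 4*q, 2*p*q + 6*q^2*r, 9*p^2 - 3*q)
At (2, -1, -1): (-32, -10, 39).

(-32, -10, 39)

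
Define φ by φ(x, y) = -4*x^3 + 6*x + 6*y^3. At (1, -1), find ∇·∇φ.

∂²φ/∂x² = -24*x
∂²φ/∂y² = 36*y
∇²φ = -24*x + 36*y
At (1, -1): -60.

-60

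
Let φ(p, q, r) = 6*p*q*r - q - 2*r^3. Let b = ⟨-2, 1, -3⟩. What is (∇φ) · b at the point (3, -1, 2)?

∂φ/∂p = 6*q*r
∂φ/∂q = 6*p*r - 1
∂φ/∂r = 6*p*q - 6*r^2
∇φ at (3, -1, 2) = (-12, 35, -42)
∇φ · b = (-12)(-2) + (35)(1) + (-42)(-3) = 185

185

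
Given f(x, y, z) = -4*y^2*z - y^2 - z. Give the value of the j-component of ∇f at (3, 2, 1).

-20

(∇f)_2 = ∂f/∂y = -8*y*z - 2*y
At (3, 2, 1): -20.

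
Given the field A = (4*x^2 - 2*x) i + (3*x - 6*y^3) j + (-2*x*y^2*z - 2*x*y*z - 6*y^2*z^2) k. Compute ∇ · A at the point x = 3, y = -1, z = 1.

∂A₁/∂x = 8*x - 2
∂A₂/∂y = -18*y^2
∂A₃/∂z = -2*x*y^2 - 2*x*y - 12*y^2*z
∇·A = -2*x*y^2 - 2*x*y + 8*x - 12*y^2*z - 18*y^2 - 2
At (3, -1, 1): -8.

-8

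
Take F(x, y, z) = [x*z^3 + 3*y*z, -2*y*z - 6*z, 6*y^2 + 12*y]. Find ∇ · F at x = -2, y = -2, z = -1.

∂F₁/∂x = z^3
∂F₂/∂y = -2*z
∂F₃/∂z = 0
∇·F = z^3 - 2*z
At (-2, -2, -1): 1.

1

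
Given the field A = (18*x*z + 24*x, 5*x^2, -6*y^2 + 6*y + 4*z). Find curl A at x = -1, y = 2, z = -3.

(-18, -18, -10)

(∇×A)₁ = ∂A₃/∂y − ∂A₂/∂z = -12*y + 6
(∇×A)₂ = ∂A₁/∂z − ∂A₃/∂x = 18*x
(∇×A)₃ = ∂A₂/∂x − ∂A₁/∂y = 10*x
∇×A = (-12*y + 6, 18*x, 10*x)
At (-1, 2, -3): (-18, -18, -10).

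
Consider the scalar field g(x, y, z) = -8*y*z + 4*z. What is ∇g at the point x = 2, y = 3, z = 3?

(0, -24, -20)

∂g/∂x = 0
∂g/∂y = -8*z
∂g/∂z = -8*y + 4
∇g = (0, -8*z, -8*y + 4)
At (2, 3, 3): (0, -24, -20).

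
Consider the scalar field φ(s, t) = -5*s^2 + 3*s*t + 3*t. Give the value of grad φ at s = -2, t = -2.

(14, -3)

∂φ/∂s = -10*s + 3*t
∂φ/∂t = 3*s + 3
∇φ = (-10*s + 3*t, 3*s + 3)
At (-2, -2): (14, -3).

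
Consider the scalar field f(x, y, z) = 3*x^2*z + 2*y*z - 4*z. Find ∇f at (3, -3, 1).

∂f/∂x = 6*x*z
∂f/∂y = 2*z
∂f/∂z = 3*x^2 + 2*y - 4
∇f = (6*x*z, 2*z, 3*x^2 + 2*y - 4)
At (3, -3, 1): (18, 2, 17).

(18, 2, 17)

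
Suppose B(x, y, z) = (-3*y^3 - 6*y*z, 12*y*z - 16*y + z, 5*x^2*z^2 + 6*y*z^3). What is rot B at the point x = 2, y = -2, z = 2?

(∇×B)₁ = ∂B₃/∂y − ∂B₂/∂z = -12*y + 6*z^3 - 1
(∇×B)₂ = ∂B₁/∂z − ∂B₃/∂x = -10*x*z^2 - 6*y
(∇×B)₃ = ∂B₂/∂x − ∂B₁/∂y = 9*y^2 + 6*z
∇×B = (-12*y + 6*z^3 - 1, -10*x*z^2 - 6*y, 9*y^2 + 6*z)
At (2, -2, 2): (71, -68, 48).

(71, -68, 48)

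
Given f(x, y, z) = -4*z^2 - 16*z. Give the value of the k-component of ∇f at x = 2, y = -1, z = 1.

-24

(∇f)_3 = ∂f/∂z = -8*z - 16
At (2, -1, 1): -24.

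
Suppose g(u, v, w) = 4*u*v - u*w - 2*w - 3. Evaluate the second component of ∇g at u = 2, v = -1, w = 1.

(∇g)_2 = ∂g/∂v = 4*u
At (2, -1, 1): 8.

8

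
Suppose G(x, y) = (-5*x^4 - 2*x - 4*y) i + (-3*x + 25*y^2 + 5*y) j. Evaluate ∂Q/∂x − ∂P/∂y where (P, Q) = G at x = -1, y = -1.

∂G₂/∂x = -3
∂G₁/∂y = -4
Scalar curl = 1
At (-1, -1): 1.

1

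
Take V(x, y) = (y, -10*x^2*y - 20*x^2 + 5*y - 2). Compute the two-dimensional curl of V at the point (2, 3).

∂V₂/∂x = -20*x*y - 40*x
∂V₁/∂y = 1
Scalar curl = -20*x*y - 40*x - 1
At (2, 3): -201.

-201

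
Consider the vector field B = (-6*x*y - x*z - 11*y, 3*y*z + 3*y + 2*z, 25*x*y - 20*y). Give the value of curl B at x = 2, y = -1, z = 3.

(31, 23, 23)

(∇×B)₁ = ∂B₃/∂y − ∂B₂/∂z = 25*x - 3*y - 22
(∇×B)₂ = ∂B₁/∂z − ∂B₃/∂x = -x - 25*y
(∇×B)₃ = ∂B₂/∂x − ∂B₁/∂y = 6*x + 11
∇×B = (25*x - 3*y - 22, -x - 25*y, 6*x + 11)
At (2, -1, 3): (31, 23, 23).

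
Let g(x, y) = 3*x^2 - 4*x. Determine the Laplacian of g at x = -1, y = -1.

∂²g/∂x² = 6
∂²g/∂y² = 0
∇²g = 6
At (-1, -1): 6.

6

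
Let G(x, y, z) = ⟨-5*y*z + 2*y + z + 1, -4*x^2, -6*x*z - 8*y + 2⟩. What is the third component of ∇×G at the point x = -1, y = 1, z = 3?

21

(∇×G)_3 = ∂G₂/∂x − ∂G₁/∂y
= -8*x − (-5*z + 2)
= -8*x + 5*z - 2
At (-1, 1, 3): 21.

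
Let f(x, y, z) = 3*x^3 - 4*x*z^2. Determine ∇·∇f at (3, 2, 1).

30

∂²f/∂x² = 18*x
∂²f/∂y² = 0
∂²f/∂z² = -8*x
∇²f = 10*x
At (3, 2, 1): 30.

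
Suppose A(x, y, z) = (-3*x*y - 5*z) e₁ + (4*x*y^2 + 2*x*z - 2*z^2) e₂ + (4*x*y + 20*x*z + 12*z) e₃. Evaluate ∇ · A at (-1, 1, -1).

∂A₁/∂x = -3*y
∂A₂/∂y = 8*x*y
∂A₃/∂z = 20*x + 12
∇·A = 8*x*y + 20*x - 3*y + 12
At (-1, 1, -1): -19.

-19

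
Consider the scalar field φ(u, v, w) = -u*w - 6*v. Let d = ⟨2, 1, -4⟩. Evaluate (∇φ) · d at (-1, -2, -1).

-8

∂φ/∂u = -w
∂φ/∂v = -6
∂φ/∂w = -u
∇φ at (-1, -2, -1) = (1, -6, 1)
∇φ · d = (1)(2) + (-6)(1) + (1)(-4) = -8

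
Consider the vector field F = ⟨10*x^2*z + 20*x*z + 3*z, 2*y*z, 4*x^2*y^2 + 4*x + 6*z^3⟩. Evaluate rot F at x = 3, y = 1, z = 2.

(∇×F)₁ = ∂F₃/∂y − ∂F₂/∂z = 8*x^2*y - 2*y
(∇×F)₂ = ∂F₁/∂z − ∂F₃/∂x = 10*x^2 - 8*x*y^2 + 20*x - 1
(∇×F)₃ = ∂F₂/∂x − ∂F₁/∂y = 0
∇×F = (8*x^2*y - 2*y, 10*x^2 - 8*x*y^2 + 20*x - 1, 0)
At (3, 1, 2): (70, 125, 0).

(70, 125, 0)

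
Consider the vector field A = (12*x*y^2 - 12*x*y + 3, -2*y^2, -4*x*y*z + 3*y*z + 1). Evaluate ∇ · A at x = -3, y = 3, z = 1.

105

∂A₁/∂x = 12*y^2 - 12*y
∂A₂/∂y = -4*y
∂A₃/∂z = -4*x*y + 3*y
∇·A = -4*x*y + 12*y^2 - 13*y
At (-3, 3, 1): 105.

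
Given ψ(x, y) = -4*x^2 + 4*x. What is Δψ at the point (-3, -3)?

-8

∂²ψ/∂x² = -8
∂²ψ/∂y² = 0
∇²ψ = -8
At (-3, -3): -8.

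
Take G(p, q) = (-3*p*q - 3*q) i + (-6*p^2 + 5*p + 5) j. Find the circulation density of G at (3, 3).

-19

∂G₂/∂p = -12*p + 5
∂G₁/∂q = -3*p - 3
Scalar curl = -9*p + 8
At (3, 3): -19.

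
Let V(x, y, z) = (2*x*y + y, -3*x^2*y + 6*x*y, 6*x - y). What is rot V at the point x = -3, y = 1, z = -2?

(∇×V)₁ = ∂V₃/∂y − ∂V₂/∂z = -1
(∇×V)₂ = ∂V₁/∂z − ∂V₃/∂x = -6
(∇×V)₃ = ∂V₂/∂x − ∂V₁/∂y = -6*x*y - 2*x + 6*y - 1
∇×V = (-1, -6, -6*x*y - 2*x + 6*y - 1)
At (-3, 1, -2): (-1, -6, 29).

(-1, -6, 29)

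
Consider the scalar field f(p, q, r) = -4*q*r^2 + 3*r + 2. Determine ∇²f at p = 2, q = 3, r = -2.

∂²f/∂p² = 0
∂²f/∂q² = 0
∂²f/∂r² = -8*q
∇²f = -8*q
At (2, 3, -2): -24.

-24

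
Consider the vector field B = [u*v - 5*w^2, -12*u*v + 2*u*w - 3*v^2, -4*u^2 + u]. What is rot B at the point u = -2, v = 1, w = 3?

(∇×B)₁ = ∂B₃/∂v − ∂B₂/∂w = -2*u
(∇×B)₂ = ∂B₁/∂w − ∂B₃/∂u = 8*u - 10*w - 1
(∇×B)₃ = ∂B₂/∂u − ∂B₁/∂v = -u - 12*v + 2*w
∇×B = (-2*u, 8*u - 10*w - 1, -u - 12*v + 2*w)
At (-2, 1, 3): (4, -47, -4).

(4, -47, -4)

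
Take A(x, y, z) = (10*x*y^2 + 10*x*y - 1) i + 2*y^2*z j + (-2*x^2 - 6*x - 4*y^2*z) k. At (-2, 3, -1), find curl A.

(∇×A)₁ = ∂A₃/∂y − ∂A₂/∂z = -2*y^2 - 8*y*z
(∇×A)₂ = ∂A₁/∂z − ∂A₃/∂x = 4*x + 6
(∇×A)₃ = ∂A₂/∂x − ∂A₁/∂y = -20*x*y - 10*x
∇×A = (-2*y^2 - 8*y*z, 4*x + 6, -20*x*y - 10*x)
At (-2, 3, -1): (6, -2, 140).

(6, -2, 140)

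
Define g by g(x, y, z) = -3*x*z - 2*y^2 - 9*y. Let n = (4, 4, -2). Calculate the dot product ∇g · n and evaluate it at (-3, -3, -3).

∂g/∂x = -3*z
∂g/∂y = -4*y - 9
∂g/∂z = -3*x
∇g at (-3, -3, -3) = (9, 3, 9)
∇g · n = (9)(4) + (3)(4) + (9)(-2) = 30

30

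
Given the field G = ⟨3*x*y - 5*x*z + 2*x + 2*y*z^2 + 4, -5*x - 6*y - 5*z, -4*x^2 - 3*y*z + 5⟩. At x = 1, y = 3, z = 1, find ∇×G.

(2, 15, -10)

(∇×G)₁ = ∂G₃/∂y − ∂G₂/∂z = -3*z + 5
(∇×G)₂ = ∂G₁/∂z − ∂G₃/∂x = 3*x + 4*y*z
(∇×G)₃ = ∂G₂/∂x − ∂G₁/∂y = -3*x - 2*z^2 - 5
∇×G = (-3*z + 5, 3*x + 4*y*z, -3*x - 2*z^2 - 5)
At (1, 3, 1): (2, 15, -10).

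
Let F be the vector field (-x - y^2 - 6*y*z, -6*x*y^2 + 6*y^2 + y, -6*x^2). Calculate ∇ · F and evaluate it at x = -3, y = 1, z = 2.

48

∂F₁/∂x = -1
∂F₂/∂y = -12*x*y + 12*y + 1
∂F₃/∂z = 0
∇·F = -12*x*y + 12*y
At (-3, 1, 2): 48.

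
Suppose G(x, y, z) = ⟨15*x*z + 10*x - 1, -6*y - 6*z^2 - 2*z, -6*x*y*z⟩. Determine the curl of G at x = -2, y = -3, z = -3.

(∇×G)₁ = ∂G₃/∂y − ∂G₂/∂z = -6*x*z + 12*z + 2
(∇×G)₂ = ∂G₁/∂z − ∂G₃/∂x = 15*x + 6*y*z
(∇×G)₃ = ∂G₂/∂x − ∂G₁/∂y = 0
∇×G = (-6*x*z + 12*z + 2, 15*x + 6*y*z, 0)
At (-2, -3, -3): (-70, 24, 0).

(-70, 24, 0)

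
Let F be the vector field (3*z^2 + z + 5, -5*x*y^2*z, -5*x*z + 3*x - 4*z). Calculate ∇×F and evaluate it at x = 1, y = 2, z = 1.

(∇×F)₁ = ∂F₃/∂y − ∂F₂/∂z = 5*x*y^2
(∇×F)₂ = ∂F₁/∂z − ∂F₃/∂x = 11*z - 2
(∇×F)₃ = ∂F₂/∂x − ∂F₁/∂y = -5*y^2*z
∇×F = (5*x*y^2, 11*z - 2, -5*y^2*z)
At (1, 2, 1): (20, 9, -20).

(20, 9, -20)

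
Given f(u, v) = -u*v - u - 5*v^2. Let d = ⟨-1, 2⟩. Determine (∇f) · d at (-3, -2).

∂f/∂u = -v - 1
∂f/∂v = -u - 10*v
∇f at (-3, -2) = (1, 23)
∇f · d = (1)(-1) + (23)(2) = 45

45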